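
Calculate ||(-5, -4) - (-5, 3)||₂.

√(Σ(x_i - y_i)²) = √((-5 - (-5))² + (-4 - 3)²)
= √(0² + (-7)²) = √(0 + 49) = √49 = 7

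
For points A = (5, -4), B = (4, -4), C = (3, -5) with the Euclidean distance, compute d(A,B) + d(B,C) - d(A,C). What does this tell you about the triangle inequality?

d(A,B) = √(1² + 0²) = √1 = 1, d(B,C) = √(1² + 1²) = √2 ≈ 1.4142, d(A,C) = √(2² + 1²) = √5 ≈ 2.2361.
d(A,B) + d(B,C) - d(A,C) = 1 + 1.4142 - 2.2361 = 2.4142 - 2.2361 = 0.1781 (to 4 decimal places). This is ≥ 0, so the triangle inequality holds for these points.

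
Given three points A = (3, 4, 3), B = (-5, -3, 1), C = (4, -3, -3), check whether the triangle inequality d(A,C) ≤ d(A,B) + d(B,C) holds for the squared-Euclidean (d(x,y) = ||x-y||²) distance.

d(A,B) = 8² + 7² + 2² = 117, d(B,C) = 9² + 0² + 4² = 97, d(A,C) = 1² + 7² + 6² = 86.
d(A,C) = 86 ≤ 117 + 97 = 214. Triangle inequality is satisfied.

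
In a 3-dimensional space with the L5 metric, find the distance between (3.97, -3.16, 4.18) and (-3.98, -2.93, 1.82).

(Σ|x_i - y_i|^5)^(1/5) = (|3.97 - (-3.98)|^5 + |-3.16 - (-2.93)|^5 + |4.18 - 1.82|^5)^(1/5)
= (7.95^5 + 0.23^5 + 2.36^5)^(1/5) ≈ (31756.7202 + 0.0006 + 73.2082)^(1/5) = (31829.929)^(1/5) ≈ 7.9537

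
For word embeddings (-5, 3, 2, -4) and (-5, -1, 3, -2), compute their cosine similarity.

With u = (-5, 3, 2, -4), v = (-5, -1, 3, -2):
u·v = (-5)·(-5) + 3·(-1) + 2·3 + (-4)·(-2) = 25 + (-3) + 6 + 8 = 36.
|u| = √((-5)² + 3² + 2² + (-4)²) = √54, |v| = √((-5)² + (-1)² + 3² + (-2)²) = √39, so |u||v| = √(54·39) = √2106.
cos θ = (u·v)/(|u||v|) = 36/√2106 ≈ 0.7845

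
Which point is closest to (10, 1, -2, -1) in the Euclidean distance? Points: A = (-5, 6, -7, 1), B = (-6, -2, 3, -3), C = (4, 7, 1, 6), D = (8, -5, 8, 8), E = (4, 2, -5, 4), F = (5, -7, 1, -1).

Distances: d(A) ≈ 16.7033, d(B) ≈ 17.1464, d(C) ≈ 11.4018, d(D) ≈ 14.8661, d(E) ≈ 8.4261, d(F) ≈ 9.8995. Nearest: E = (4, 2, -5, 4) with distance 8.4261.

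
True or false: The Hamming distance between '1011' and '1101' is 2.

Differing positions: 2, 3. Hamming distance = 2, so the claim is true.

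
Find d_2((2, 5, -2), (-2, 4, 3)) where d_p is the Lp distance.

(Σ|x_i - y_i|^2)^(1/2) = (|2 - (-2)|^2 + |5 - 4|^2 + |-2 - 3|^2)^(1/2)
= (4^2 + 1^2 + 5^2)^(1/2) = (16 + 1 + 25)^(1/2) = (42)^(1/2) ≈ 6.4807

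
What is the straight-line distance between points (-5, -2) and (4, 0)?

√(Σ(x_i - y_i)²) = √((-5 - 4)² + (-2 - 0)²)
= √((-9)² + (-2)²) = √(81 + 4) = √85 ≈ 9.2195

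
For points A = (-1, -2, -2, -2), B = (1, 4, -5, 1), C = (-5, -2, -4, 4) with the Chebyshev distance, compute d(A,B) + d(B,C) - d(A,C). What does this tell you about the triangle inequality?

d(A,B) = max(2, 6, 3, 3) = 6, d(B,C) = max(6, 6, 1, 3) = 6, d(A,C) = max(4, 0, 2, 6) = 6.
d(A,B) + d(B,C) - d(A,C) = 6 + 6 - 6 = 12 - 6 = 6. This is ≥ 0, so the triangle inequality holds for these points.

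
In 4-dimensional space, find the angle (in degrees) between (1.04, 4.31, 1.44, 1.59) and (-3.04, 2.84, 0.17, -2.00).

With u = (1.04, 4.31, 1.44, 1.59), v = (-3.04, 2.84, 0.17, -2.00):
u·v = 1.04·(-3.04) + 4.31·2.84 + 1.44·0.17 + 1.59·(-2) = (-3.1616) + 12.2404 + 0.2448 + (-3.18) = 6.1436.
|u| = √(1.04² + 4.31² + 1.44² + 1.59²) = √(1.0816 + 18.5761 + 2.0736 + 2.5281) = √24.2594, |v| = √((-3.04)² + 2.84² + 0.17² + (-2)²) = √(9.2416 + 8.0656 + 0.0289 + 4) = √21.3361.
cos θ = (u·v)/(|u||v|) = 6.1436/(√24.2594·√21.3361) ≈ 0.270038
θ = arccos(0.270038) ≈ 74.33°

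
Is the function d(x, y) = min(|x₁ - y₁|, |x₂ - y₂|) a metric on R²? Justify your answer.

No. d fails identity of indiscernibles: take x = (0, 0) and y = (0, 2). Then d(x,y) = min(|0 - 0|, |0 - 2|) = min(0, 2) = 0, yet x ≠ y.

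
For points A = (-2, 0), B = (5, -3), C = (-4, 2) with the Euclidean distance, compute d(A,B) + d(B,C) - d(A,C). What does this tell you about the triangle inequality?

d(A,B) = √(7² + 3²) = √58 ≈ 7.6158, d(B,C) = √(9² + 5²) = √106 ≈ 10.2956, d(A,C) = √(2² + 2²) = √8 ≈ 2.8284.
d(A,B) + d(B,C) - d(A,C) = 7.6158 + 10.2956 - 2.8284 = 17.9114 - 2.8284 = 15.083 (to 4 decimal places). This is ≥ 0, so the triangle inequality holds for these points.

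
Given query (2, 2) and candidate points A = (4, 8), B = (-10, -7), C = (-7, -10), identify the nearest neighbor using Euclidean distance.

Distances: d(A) ≈ 6.3246, d(B) = 15, d(C) = 15. Nearest: A = (4, 8) with distance 6.3246.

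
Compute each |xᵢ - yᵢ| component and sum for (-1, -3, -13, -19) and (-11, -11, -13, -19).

Σ|x_i - y_i| = |-1 - (-11)| + |-3 - (-11)| + |-13 - (-13)| + |-19 - (-19)| = 10 + 8 + 0 + 0 = 18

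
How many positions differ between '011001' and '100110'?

Differing positions: 1, 2, 3, 4, 5, 6. Hamming distance = 6.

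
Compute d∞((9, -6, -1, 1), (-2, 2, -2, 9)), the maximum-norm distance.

max(|x_i - y_i|) = max(|9 - (-2)|, |-6 - 2|, |-1 - (-2)|, |1 - 9|) = max(11, 8, 1, 8) = 11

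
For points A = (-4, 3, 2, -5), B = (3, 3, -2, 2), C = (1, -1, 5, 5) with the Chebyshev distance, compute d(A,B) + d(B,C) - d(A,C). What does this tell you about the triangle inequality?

d(A,B) = max(7, 0, 4, 7) = 7, d(B,C) = max(2, 4, 7, 3) = 7, d(A,C) = max(5, 4, 3, 10) = 10.
d(A,B) + d(B,C) - d(A,C) = 7 + 7 - 10 = 14 - 10 = 4. This is ≥ 0, so the triangle inequality holds for these points.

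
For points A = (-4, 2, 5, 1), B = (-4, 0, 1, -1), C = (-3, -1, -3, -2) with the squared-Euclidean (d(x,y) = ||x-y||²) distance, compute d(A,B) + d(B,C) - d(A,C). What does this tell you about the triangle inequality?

d(A,B) = 0² + 2² + 4² + 2² = 24, d(B,C) = 1² + 1² + 4² + 1² = 19, d(A,C) = 1² + 3² + 8² + 3² = 83.
d(A,B) + d(B,C) - d(A,C) = 24 + 19 - 83 = 43 - 83 = -40. This is < 0, so the triangle inequality FAILS for these points (squared-Euclidean is not a metric).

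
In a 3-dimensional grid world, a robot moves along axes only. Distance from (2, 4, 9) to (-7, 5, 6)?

Σ|x_i - y_i| = |2 - (-7)| + |4 - 5| + |9 - 6| = 9 + 1 + 3 = 13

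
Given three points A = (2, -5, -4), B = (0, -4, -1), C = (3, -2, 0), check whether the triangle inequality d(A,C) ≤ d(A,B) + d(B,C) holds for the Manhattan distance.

d(A,B) = 2 + 1 + 3 = 6, d(B,C) = 3 + 2 + 1 = 6, d(A,C) = 1 + 3 + 4 = 8.
d(A,C) = 8 ≤ 6 + 6 = 12. Triangle inequality is satisfied.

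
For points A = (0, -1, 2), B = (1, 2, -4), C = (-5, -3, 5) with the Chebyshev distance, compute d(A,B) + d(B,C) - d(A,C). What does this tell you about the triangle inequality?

d(A,B) = max(1, 3, 6) = 6, d(B,C) = max(6, 5, 9) = 9, d(A,C) = max(5, 2, 3) = 5.
d(A,B) + d(B,C) - d(A,C) = 6 + 9 - 5 = 15 - 5 = 10. This is ≥ 0, so the triangle inequality holds for these points.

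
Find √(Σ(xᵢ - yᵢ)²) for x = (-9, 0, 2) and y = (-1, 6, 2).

√(Σ(x_i - y_i)²) = √((-9 - (-1))² + (0 - 6)² + (2 - 2)²)
= √((-8)² + (-6)² + 0²) = √(64 + 36 + 0) = √100 = 10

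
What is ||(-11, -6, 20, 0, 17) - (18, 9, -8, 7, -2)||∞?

max(|x_i - y_i|) = max(|-11 - 18|, |-6 - 9|, |20 - (-8)|, |0 - 7|, |17 - (-2)|) = max(29, 15, 28, 7, 19) = 29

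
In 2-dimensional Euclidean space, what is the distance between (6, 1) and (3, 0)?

√(Σ(x_i - y_i)²) = √((6 - 3)² + (1 - 0)²)
= √(3² + 1²) = √(9 + 1) = √10 ≈ 3.1623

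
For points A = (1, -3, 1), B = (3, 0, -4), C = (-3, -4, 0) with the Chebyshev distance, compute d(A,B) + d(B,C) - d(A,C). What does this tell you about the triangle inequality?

d(A,B) = max(2, 3, 5) = 5, d(B,C) = max(6, 4, 4) = 6, d(A,C) = max(4, 1, 1) = 4.
d(A,B) + d(B,C) - d(A,C) = 5 + 6 - 4 = 11 - 4 = 7. This is ≥ 0, so the triangle inequality holds for these points.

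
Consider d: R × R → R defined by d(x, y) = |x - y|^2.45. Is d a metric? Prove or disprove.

No. d(x,y) = |x-y|^2.45 fails the triangle inequality since p = 2.45 > 1. Counterexample: x = 1, y = 11, z = 19. d(x,z) = |1 - 19|^2.45 = 18^2.45 ≈ 1189.6457, but d(x,y) + d(y,z) = 10^2.45 + 8^2.45 ≈ 281.8383 + 163.1438 = 444.9821. Since 1189.6457 > 444.9821, the triangle inequality is violated.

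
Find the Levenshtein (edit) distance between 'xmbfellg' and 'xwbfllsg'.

Let D[i][j] be the edit distance between the first i characters of 'xmbfellg' and the first j characters of 'xwbfllsg', with D[i][0] = i, D[0][j] = j, and D[i][j] = D[i-1][j-1] if the characters match, else 1 + min(D[i-1][j], D[i][j-1], D[i-1][j-1]). Filling the table (rows: prefixes of 'xmbfellg', columns: prefixes of 'xwbfllsg'):
     ε  x  w  b  f  l  l  s  g
  ε  0  1  2  3  4  5  6  7  8
  x  1  0  1  2  3  4  5  6  7
  m  2  1  1  2  3  4  5  6  7
  b  3  2  2  1  2  3  4  5  6
  f  4  3  3  2  1  2  3  4  5
  e  5  4  4  3  2  2  3  4  5
  l  6  5  5  4  3  2  2  3  4
  l  7  6  6  5  4  3  2  3  4
  g  8  7  7  6  5  4  3  3  3
The bottom-right entry gives D[8][8] = 3, so no sequence of fewer than 3 edits works. Backtracking through the table gives one optimal edit sequence (3 edits):
  xmbfellg → xwbfellg (sub m→w @2)
  xwbfellg → xwbflllg (sub e→l @5)
  xwbflllg → xwbfllsg (sub l→s @7)
Edit distance = 3.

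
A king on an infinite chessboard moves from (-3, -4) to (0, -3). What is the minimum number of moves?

max(|x_i - y_i|) = max(|-3 - 0|, |-4 - (-3)|) = max(3, 1) = 3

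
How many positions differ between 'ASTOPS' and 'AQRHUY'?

Differing positions: 2, 3, 4, 5, 6. Hamming distance = 5.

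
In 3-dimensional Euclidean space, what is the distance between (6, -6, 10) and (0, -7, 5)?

√(Σ(x_i - y_i)²) = √((6 - 0)² + (-6 - (-7))² + (10 - 5)²)
= √(6² + 1² + 5²) = √(36 + 1 + 25) = √62 ≈ 7.874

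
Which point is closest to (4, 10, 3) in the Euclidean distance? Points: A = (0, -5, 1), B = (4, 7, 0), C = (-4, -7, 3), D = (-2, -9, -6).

Distances: d(A) ≈ 15.6525, d(B) ≈ 4.2426, d(C) ≈ 18.7883, d(D) ≈ 21.8632. Nearest: B = (4, 7, 0) with distance 4.2426.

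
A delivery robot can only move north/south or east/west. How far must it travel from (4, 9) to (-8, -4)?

Σ|x_i - y_i| = |4 - (-8)| + |9 - (-4)| = 12 + 13 = 25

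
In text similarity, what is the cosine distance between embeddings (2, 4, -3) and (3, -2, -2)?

With u = (2, 4, -3), v = (3, -2, -2):
u·v = 2·3 + 4·(-2) + (-3)·(-2) = 6 + (-8) + 6 = 4.
|u| = √(2² + 4² + (-3)²) = √29, |v| = √(3² + (-2)² + (-2)²) = √17, so |u||v| = √(29·17) = √493.
cos θ = (u·v)/(|u||v|) = 4/√493 ≈ 0.1802
Cosine distance = 1 - cos θ ≈ 1 - 0.1802 = 0.8198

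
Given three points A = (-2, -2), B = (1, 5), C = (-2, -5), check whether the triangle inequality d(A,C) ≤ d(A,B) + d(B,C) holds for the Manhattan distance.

d(A,B) = 3 + 7 = 10, d(B,C) = 3 + 10 = 13, d(A,C) = 0 + 3 = 3.
d(A,C) = 3 ≤ 10 + 13 = 23. Triangle inequality is satisfied.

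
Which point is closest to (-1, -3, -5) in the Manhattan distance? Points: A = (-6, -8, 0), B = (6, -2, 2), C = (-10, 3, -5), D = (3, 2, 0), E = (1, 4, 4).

Distances: d(A) = 15, d(B) = 15, d(C) = 15, d(D) = 14, d(E) = 18. Nearest: D = (3, 2, 0) with distance 14.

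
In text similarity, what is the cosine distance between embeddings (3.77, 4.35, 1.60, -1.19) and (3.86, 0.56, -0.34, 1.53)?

With u = (3.77, 4.35, 1.60, -1.19), v = (3.86, 0.56, -0.34, 1.53):
u·v = 3.77·3.86 + 4.35·0.56 + 1.6·(-0.34) + (-1.19)·1.53 = 14.5522 + 2.436 + (-0.544) + (-1.8207) = 14.6235.
|u| = √(3.77² + 4.35² + 1.6² + (-1.19)²) = √(14.2129 + 18.9225 + 2.56 + 1.4161) = √37.1115, |v| = √(3.86² + 0.56² + (-0.34)² + 1.53²) = √(14.8996 + 0.3136 + 0.1156 + 2.3409) = √17.6697.
cos θ = (u·v)/(|u||v|) = 14.6235/(√37.1115·√17.6697) ≈ 0.5711
Cosine distance = 1 - cos θ ≈ 1 - 0.5711 = 0.4289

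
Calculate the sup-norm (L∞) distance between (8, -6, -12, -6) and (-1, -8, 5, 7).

max(|x_i - y_i|) = max(|8 - (-1)|, |-6 - (-8)|, |-12 - 5|, |-6 - 7|) = max(9, 2, 17, 13) = 17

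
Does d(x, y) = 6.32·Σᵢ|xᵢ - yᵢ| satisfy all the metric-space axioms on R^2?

Yes. The L1 (Manhattan) norm induces a metric on R^2, and multiplying a metric by a positive constant 6.32 > 0 preserves all four axioms: non-negativity (6.32·||x-y|| ≥ 0), identity (6.32·||x-y|| = 0 ⟺ ||x-y|| = 0 ⟺ x = y), symmetry (||x-y|| = ||y-x||), and the triangle inequality (6.32·||x-z|| ≤ 6.32·||x-y|| + 6.32·||y-z||). So d is a metric.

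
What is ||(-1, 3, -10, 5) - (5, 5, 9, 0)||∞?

max(|x_i - y_i|) = max(|-1 - 5|, |3 - 5|, |-10 - 9|, |5 - 0|) = max(6, 2, 19, 5) = 19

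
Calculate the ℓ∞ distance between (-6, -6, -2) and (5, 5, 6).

max(|x_i - y_i|) = max(|-6 - 5|, |-6 - 5|, |-2 - 6|) = max(11, 11, 8) = 11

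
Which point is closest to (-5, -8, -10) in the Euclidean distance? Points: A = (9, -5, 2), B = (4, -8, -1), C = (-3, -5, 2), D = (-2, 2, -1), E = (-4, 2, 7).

Distances: d(A) ≈ 18.6815, d(B) ≈ 12.7279, d(C) ≈ 12.53, d(D) ≈ 13.784, d(E) ≈ 19.7484. Nearest: C = (-3, -5, 2) with distance 12.53.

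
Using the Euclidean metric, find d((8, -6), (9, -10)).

√(Σ(x_i - y_i)²) = √((8 - 9)² + (-6 - (-10))²)
= √((-1)² + 4²) = √(1 + 16) = √17 ≈ 4.1231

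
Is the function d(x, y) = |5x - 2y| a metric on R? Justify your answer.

No. d fails symmetry: d(4, 3) = |5·4 - 2·3| = |14| = 14, but d(3, 4) = |5·3 - 2·4| = |7| = 7. Since 14 ≠ 7, d(x,y) ≠ d(y,x) in general.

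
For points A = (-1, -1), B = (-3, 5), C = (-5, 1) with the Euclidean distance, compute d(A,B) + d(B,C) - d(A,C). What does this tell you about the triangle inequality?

d(A,B) = √(2² + 6²) = √40 ≈ 6.3246, d(B,C) = √(2² + 4²) = √20 ≈ 4.4721, d(A,C) = √(4² + 2²) = √20 ≈ 4.4721.
d(A,B) + d(B,C) - d(A,C) = 6.3246 + 4.4721 - 4.4721 = 10.7967 - 4.4721 = 6.3246 (to 4 decimal places). This is ≥ 0, so the triangle inequality holds for these points.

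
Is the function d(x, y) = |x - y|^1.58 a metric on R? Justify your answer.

No. d(x,y) = |x-y|^1.58 fails the triangle inequality since p = 1.58 > 1. Counterexample: x = 4, y = 7, z = 11. d(x,z) = |4 - 11|^1.58 = 7^1.58 ≈ 21.6399, but d(x,y) + d(y,z) = 3^1.58 + 4^1.58 ≈ 5.6735 + 8.9383 = 14.6118. Since 21.6399 > 14.6118, the triangle inequality is violated.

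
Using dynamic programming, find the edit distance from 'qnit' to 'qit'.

Let D[i][j] be the edit distance between the first i characters of 'qnit' and the first j characters of 'qit', with D[i][0] = i, D[0][j] = j, and D[i][j] = D[i-1][j-1] if the characters match, else 1 + min(D[i-1][j], D[i][j-1], D[i-1][j-1]). Filling the table (rows: prefixes of 'qnit', columns: prefixes of 'qit'):
     ε  q  i  t
  ε  0  1  2  3
  q  1  0  1  2
  n  2  1  1  2
  i  3  2  1  2
  t  4  3  2  1
The bottom-right entry gives D[4][3] = 1, so no sequence of fewer than 1 edit works. Backtracking through the table gives one optimal edit sequence (1 edit):
  qnit → qit (del n @2)
Edit distance = 1.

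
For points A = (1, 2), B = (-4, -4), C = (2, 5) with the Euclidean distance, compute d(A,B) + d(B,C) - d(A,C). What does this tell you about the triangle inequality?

d(A,B) = √(5² + 6²) = √61 ≈ 7.8102, d(B,C) = √(6² + 9²) = √117 ≈ 10.8167, d(A,C) = √(1² + 3²) = √10 ≈ 3.1623.
d(A,B) + d(B,C) - d(A,C) = 7.8102 + 10.8167 - 3.1623 = 18.6269 - 3.1623 = 15.4646 (to 4 decimal places). This is ≥ 0, so the triangle inequality holds for these points.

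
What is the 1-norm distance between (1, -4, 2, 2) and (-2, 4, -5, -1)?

Σ|x_i - y_i| = |1 - (-2)| + |-4 - 4| + |2 - (-5)| + |2 - (-1)| = 3 + 8 + 7 + 3 = 21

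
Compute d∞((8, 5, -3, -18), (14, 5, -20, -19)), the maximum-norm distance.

max(|x_i - y_i|) = max(|8 - 14|, |5 - 5|, |-3 - (-20)|, |-18 - (-19)|) = max(6, 0, 17, 1) = 17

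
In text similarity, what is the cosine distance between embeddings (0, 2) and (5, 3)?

With u = (0, 2), v = (5, 3):
u·v = 0·5 + 2·3 = 0 + 6 = 6.
|u| = √(0² + 2²) = √4, |v| = √(5² + 3²) = √34, so |u||v| = √(4·34) = √136.
cos θ = (u·v)/(|u||v|) = 6/√136 ≈ 0.5145
Cosine distance = 1 - cos θ ≈ 1 - 0.5145 = 0.4855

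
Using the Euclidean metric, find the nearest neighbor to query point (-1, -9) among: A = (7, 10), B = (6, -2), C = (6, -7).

Distances: d(A) ≈ 20.6155, d(B) ≈ 9.8995, d(C) ≈ 7.2801. Nearest: C = (6, -7) with distance 7.2801.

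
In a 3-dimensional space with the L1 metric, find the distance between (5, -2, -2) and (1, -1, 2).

Σ|x_i - y_i| = |5 - 1| + |-2 - (-1)| + |-2 - 2| = 4 + 1 + 4 = 9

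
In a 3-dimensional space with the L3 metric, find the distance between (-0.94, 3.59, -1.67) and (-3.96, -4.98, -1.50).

(Σ|x_i - y_i|^3)^(1/3) = (|-0.94 - (-3.96)|^3 + |3.59 - (-4.98)|^3 + |-1.67 - (-1.5)|^3)^(1/3)
= (3.02^3 + 8.57^3 + 0.17^3)^(1/3) ≈ (27.5436 + 629.4228 + 0.0049)^(1/3) = (656.9713)^(1/3) ≈ 8.6932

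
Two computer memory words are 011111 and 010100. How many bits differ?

Differing positions: 3, 5, 6. Hamming distance = 3.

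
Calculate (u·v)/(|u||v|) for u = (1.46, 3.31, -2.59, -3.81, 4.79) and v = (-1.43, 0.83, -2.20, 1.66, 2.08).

With u = (1.46, 3.31, -2.59, -3.81, 4.79), v = (-1.43, 0.83, -2.20, 1.66, 2.08):
u·v = 1.46·(-1.43) + 3.31·0.83 + (-2.59)·(-2.2) + (-3.81)·1.66 + 4.79·2.08 = (-2.0878) + 2.7473 + 5.698 + (-6.3246) + 9.9632 = 9.9961.
|u| = √(1.46² + 3.31² + (-2.59)² + (-3.81)² + 4.79²) = √(2.1316 + 10.9561 + 6.7081 + 14.5161 + 22.9441) = √57.256, |v| = √((-1.43)² + 0.83² + (-2.2)² + 1.66² + 2.08²) = √(2.0449 + 0.6889 + 4.84 + 2.7556 + 4.3264) = √14.6558.
cos θ = (u·v)/(|u||v|) = 9.9961/(√57.256·√14.6558) ≈ 0.3451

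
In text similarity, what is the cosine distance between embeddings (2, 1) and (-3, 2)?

With u = (2, 1), v = (-3, 2):
u·v = 2·(-3) + 1·2 = (-6) + 2 = -4.
|u| = √(2² + 1²) = √5, |v| = √((-3)² + 2²) = √13, so |u||v| = √(5·13) = √65.
cos θ = (u·v)/(|u||v|) = -4/√65 ≈ -0.4961
Cosine distance = 1 - cos θ ≈ 1 - (-0.4961) = 1.4961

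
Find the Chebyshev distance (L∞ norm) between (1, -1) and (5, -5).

max(|x_i - y_i|) = max(|1 - 5|, |-1 - (-5)|) = max(4, 4) = 4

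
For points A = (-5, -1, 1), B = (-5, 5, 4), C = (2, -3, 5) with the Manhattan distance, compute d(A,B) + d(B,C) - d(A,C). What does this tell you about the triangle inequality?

d(A,B) = 0 + 6 + 3 = 9, d(B,C) = 7 + 8 + 1 = 16, d(A,C) = 7 + 2 + 4 = 13.
d(A,B) + d(B,C) - d(A,C) = 9 + 16 - 13 = 25 - 13 = 12. This is ≥ 0, so the triangle inequality holds for these points.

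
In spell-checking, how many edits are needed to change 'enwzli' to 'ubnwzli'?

Let D[i][j] be the edit distance between the first i characters of 'enwzli' and the first j characters of 'ubnwzli', with D[i][0] = i, D[0][j] = j, and D[i][j] = D[i-1][j-1] if the characters match, else 1 + min(D[i-1][j], D[i][j-1], D[i-1][j-1]). Filling the table (rows: prefixes of 'enwzli', columns: prefixes of 'ubnwzli'):
     ε  u  b  n  w  z  l  i
  ε  0  1  2  3  4  5  6  7
  e  1  1  2  3  4  5  6  7
  n  2  2  2  2  3  4  5  6
  w  3  3  3  3  2  3  4  5
  z  4  4  4  4  3  2  3  4
  l  5  5  5  5  4  3  2  3
  i  6  6  6  6  5  4  3  2
The bottom-right entry gives D[6][7] = 2, so no sequence of fewer than 2 edits works. Backtracking through the table gives one optimal edit sequence (2 edits):
  enwzli → uenwzli (ins u @1)
  uenwzli → ubnwzli (sub e→b @2)
Edit distance = 2.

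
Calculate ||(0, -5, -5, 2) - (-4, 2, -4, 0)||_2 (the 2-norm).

(Σ|x_i - y_i|^2)^(1/2) = (|0 - (-4)|^2 + |-5 - 2|^2 + |-5 - (-4)|^2 + |2 - 0|^2)^(1/2)
= (4^2 + 7^2 + 1^2 + 2^2)^(1/2) = (16 + 49 + 1 + 4)^(1/2) = (70)^(1/2) ≈ 8.3666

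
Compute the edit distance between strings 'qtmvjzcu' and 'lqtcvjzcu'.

Let D[i][j] be the edit distance between the first i characters of 'qtmvjzcu' and the first j characters of 'lqtcvjzcu', with D[i][0] = i, D[0][j] = j, and D[i][j] = D[i-1][j-1] if the characters match, else 1 + min(D[i-1][j], D[i][j-1], D[i-1][j-1]). Filling the table (rows: prefixes of 'qtmvjzcu', columns: prefixes of 'lqtcvjzcu'):
     ε  l  q  t  c  v  j  z  c  u
  ε  0  1  2  3  4  5  6  7  8  9
  q  1  1  1  2  3  4  5  6  7  8
  t  2  2  2  1  2  3  4  5  6  7
  m  3  3  3  2  2  3  4  5  6  7
  v  4  4  4  3  3  2  3  4  5  6
  j  5  5  5  4  4  3  2  3  4  5
  z  6  6  6  5  5  4  3  2  3  4
  c  7  7  7  6  5  5  4  3  2  3
  u  8  8  8  7  6  6  5  4  3  2
The bottom-right entry gives D[8][9] = 2, so no sequence of fewer than 2 edits works. Backtracking through the table gives one optimal edit sequence (2 edits):
  qtmvjzcu → lqtmvjzcu (ins l @1)
  lqtmvjzcu → lqtcvjzcu (sub m→c @4)
Edit distance = 2.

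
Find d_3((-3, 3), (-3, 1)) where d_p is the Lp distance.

(Σ|x_i - y_i|^3)^(1/3) = (|-3 - (-3)|^3 + |3 - 1|^3)^(1/3)
= (0^3 + 2^3)^(1/3) = (0 + 8)^(1/3) = (8)^(1/3) = 2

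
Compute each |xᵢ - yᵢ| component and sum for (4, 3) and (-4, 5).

Σ|x_i - y_i| = |4 - (-4)| + |3 - 5| = 8 + 2 = 10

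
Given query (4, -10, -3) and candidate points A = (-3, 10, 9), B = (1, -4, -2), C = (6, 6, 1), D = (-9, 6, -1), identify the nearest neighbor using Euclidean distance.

Distances: d(A) ≈ 24.3516, d(B) ≈ 6.7823, d(C) ≈ 16.6132, d(D) ≈ 20.7123. Nearest: B = (1, -4, -2) with distance 6.7823.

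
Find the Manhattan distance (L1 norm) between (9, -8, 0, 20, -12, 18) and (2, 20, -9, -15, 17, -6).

Σ|x_i - y_i| = |9 - 2| + |-8 - 20| + |0 - (-9)| + |20 - (-15)| + |-12 - 17| + |18 - (-6)| = 7 + 28 + 9 + 35 + 29 + 24 = 132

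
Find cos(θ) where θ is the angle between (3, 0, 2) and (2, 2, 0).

With u = (3, 0, 2), v = (2, 2, 0):
u·v = 3·2 + 0·2 + 2·0 = 6 + 0 + 0 = 6.
|u| = √(3² + 0² + 2²) = √13, |v| = √(2² + 2² + 0²) = √8, so |u||v| = √(13·8) = √104.
cos θ = (u·v)/(|u||v|) = 6/√104 ≈ 0.5883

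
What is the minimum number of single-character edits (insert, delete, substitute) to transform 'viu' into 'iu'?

Let D[i][j] be the edit distance between the first i characters of 'viu' and the first j characters of 'iu', with D[i][0] = i, D[0][j] = j, and D[i][j] = D[i-1][j-1] if the characters match, else 1 + min(D[i-1][j], D[i][j-1], D[i-1][j-1]). Filling the table (rows: prefixes of 'viu', columns: prefixes of 'iu'):
     ε  i  u
  ε  0  1  2
  v  1  1  2
  i  2  1  2
  u  3  2  1
The bottom-right entry gives D[3][2] = 1, so no sequence of fewer than 1 edit works. Backtracking through the table gives one optimal edit sequence (1 edit):
  viu → iu (del v @1)
Edit distance = 1.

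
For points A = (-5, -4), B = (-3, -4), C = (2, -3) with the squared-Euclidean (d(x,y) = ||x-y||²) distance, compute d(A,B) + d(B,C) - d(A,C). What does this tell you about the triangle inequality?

d(A,B) = 2² + 0² = 4, d(B,C) = 5² + 1² = 26, d(A,C) = 7² + 1² = 50.
d(A,B) + d(B,C) - d(A,C) = 4 + 26 - 50 = 30 - 50 = -20. This is < 0, so the triangle inequality FAILS for these points (squared-Euclidean is not a metric).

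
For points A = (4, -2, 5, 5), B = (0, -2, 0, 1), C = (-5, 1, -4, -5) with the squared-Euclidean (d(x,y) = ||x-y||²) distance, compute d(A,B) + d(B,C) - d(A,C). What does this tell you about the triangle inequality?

d(A,B) = 4² + 0² + 5² + 4² = 57, d(B,C) = 5² + 3² + 4² + 6² = 86, d(A,C) = 9² + 3² + 9² + 10² = 271.
d(A,B) + d(B,C) - d(A,C) = 57 + 86 - 271 = 143 - 271 = -128. This is < 0, so the triangle inequality FAILS for these points (squared-Euclidean is not a metric).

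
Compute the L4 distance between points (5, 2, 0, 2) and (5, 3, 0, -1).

(Σ|x_i - y_i|^4)^(1/4) = (|5 - 5|^4 + |2 - 3|^4 + |0 - 0|^4 + |2 - (-1)|^4)^(1/4)
= (0^4 + 1^4 + 0^4 + 3^4)^(1/4) = (0 + 1 + 0 + 81)^(1/4) = (82)^(1/4) ≈ 3.0092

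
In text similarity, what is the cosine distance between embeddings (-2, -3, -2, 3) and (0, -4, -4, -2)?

With u = (-2, -3, -2, 3), v = (0, -4, -4, -2):
u·v = (-2)·0 + (-3)·(-4) + (-2)·(-4) + 3·(-2) = 0 + 12 + 8 + (-6) = 14.
|u| = √((-2)² + (-3)² + (-2)² + 3²) = √26, |v| = √(0² + (-4)² + (-4)² + (-2)²) = √36, so |u||v| = √(26·36) = √936.
cos θ = (u·v)/(|u||v|) = 14/√936 ≈ 0.4576
Cosine distance = 1 - cos θ ≈ 1 - 0.4576 = 0.5424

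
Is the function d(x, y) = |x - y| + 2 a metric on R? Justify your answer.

No. d fails identity of indiscernibles (specifically d(x,x) = 0): d(4, 4) = |4 - 4| + 2 = 0 + 2 = 2 ≠ 0.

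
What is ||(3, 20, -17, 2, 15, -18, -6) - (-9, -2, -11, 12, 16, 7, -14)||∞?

max(|x_i - y_i|) = max(|3 - (-9)|, |20 - (-2)|, |-17 - (-11)|, |2 - 12|, |15 - 16|, |-18 - 7|, |-6 - (-14)|) = max(12, 22, 6, 10, 1, 25, 8) = 25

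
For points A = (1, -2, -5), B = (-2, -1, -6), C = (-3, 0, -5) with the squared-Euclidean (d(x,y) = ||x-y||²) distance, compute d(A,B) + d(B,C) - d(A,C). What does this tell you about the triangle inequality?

d(A,B) = 3² + 1² + 1² = 11, d(B,C) = 1² + 1² + 1² = 3, d(A,C) = 4² + 2² + 0² = 20.
d(A,B) + d(B,C) - d(A,C) = 11 + 3 - 20 = 14 - 20 = -6. This is < 0, so the triangle inequality FAILS for these points (squared-Euclidean is not a metric).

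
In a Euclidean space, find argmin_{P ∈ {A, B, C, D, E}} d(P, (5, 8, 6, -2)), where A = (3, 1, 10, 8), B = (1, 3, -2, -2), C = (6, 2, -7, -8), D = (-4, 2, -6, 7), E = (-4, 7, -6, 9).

Distances: d(A) = 13, d(B) ≈ 10.247, d(C) ≈ 15.5563, d(D) ≈ 18.4932, d(E) ≈ 18.6279. Nearest: B = (1, 3, -2, -2) with distance 10.247.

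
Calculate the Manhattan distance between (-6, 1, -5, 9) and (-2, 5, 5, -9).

Σ|x_i - y_i| = |-6 - (-2)| + |1 - 5| + |-5 - 5| + |9 - (-9)| = 4 + 4 + 10 + 18 = 36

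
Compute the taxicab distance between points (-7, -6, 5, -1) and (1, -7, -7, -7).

Σ|x_i - y_i| = |-7 - 1| + |-6 - (-7)| + |5 - (-7)| + |-1 - (-7)| = 8 + 1 + 12 + 6 = 27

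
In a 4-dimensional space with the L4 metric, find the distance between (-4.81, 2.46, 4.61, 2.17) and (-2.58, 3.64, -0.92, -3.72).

(Σ|x_i - y_i|^4)^(1/4) = (|-4.81 - (-2.58)|^4 + |2.46 - 3.64|^4 + |4.61 - (-0.92)|^4 + |2.17 - (-3.72)|^4)^(1/4)
= (2.23^4 + 1.18^4 + 5.53^4 + 5.89^4)^(1/4) ≈ (24.7297 + 1.9388 + 935.1914 + 1203.5418)^(1/4) = (2165.4017)^(1/4) ≈ 6.8216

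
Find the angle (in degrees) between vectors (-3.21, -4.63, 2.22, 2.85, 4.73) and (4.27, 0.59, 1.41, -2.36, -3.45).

With u = (-3.21, -4.63, 2.22, 2.85, 4.73), v = (4.27, 0.59, 1.41, -2.36, -3.45):
u·v = (-3.21)·4.27 + (-4.63)·0.59 + 2.22·1.41 + 2.85·(-2.36) + 4.73·(-3.45) = (-13.7067) + (-2.7317) + 3.1302 + (-6.726) + (-16.3185) = -36.3527.
|u| = √((-3.21)² + (-4.63)² + 2.22² + 2.85² + 4.73²) = √(10.3041 + 21.4369 + 4.9284 + 8.1225 + 22.3729) = √67.1648, |v| = √(4.27² + 0.59² + 1.41² + (-2.36)² + (-3.45)²) = √(18.2329 + 0.3481 + 1.9881 + 5.5696 + 11.9025) = √38.0412.
cos θ = (u·v)/(|u||v|) = -36.3527/(√67.1648·√38.0412) ≈ -0.719182
θ = arccos(-0.719182) ≈ 135.99°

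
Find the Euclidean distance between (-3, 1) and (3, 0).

√(Σ(x_i - y_i)²) = √((-3 - 3)² + (1 - 0)²)
= √((-6)² + 1²) = √(36 + 1) = √37 ≈ 6.0828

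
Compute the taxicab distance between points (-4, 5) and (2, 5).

Σ|x_i - y_i| = |-4 - 2| + |5 - 5| = 6 + 0 = 6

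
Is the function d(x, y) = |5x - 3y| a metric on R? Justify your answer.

No. d fails symmetry: d(7, 6) = |5·7 - 3·6| = |17| = 17, but d(6, 7) = |5·6 - 3·7| = |9| = 9. Since 17 ≠ 9, d(x,y) ≠ d(y,x) in general.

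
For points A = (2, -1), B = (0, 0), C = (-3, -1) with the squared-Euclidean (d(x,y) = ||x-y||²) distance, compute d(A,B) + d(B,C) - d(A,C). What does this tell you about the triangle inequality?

d(A,B) = 2² + 1² = 5, d(B,C) = 3² + 1² = 10, d(A,C) = 5² + 0² = 25.
d(A,B) + d(B,C) - d(A,C) = 5 + 10 - 25 = 15 - 25 = -10. This is < 0, so the triangle inequality FAILS for these points (squared-Euclidean is not a metric).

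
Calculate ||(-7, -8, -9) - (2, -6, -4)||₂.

√(Σ(x_i - y_i)²) = √((-7 - 2)² + (-8 - (-6))² + (-9 - (-4))²)
= √((-9)² + (-2)² + (-5)²) = √(81 + 4 + 25) = √110 ≈ 10.4881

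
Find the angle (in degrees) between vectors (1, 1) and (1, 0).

With u = (1, 1), v = (1, 0):
u·v = 1·1 + 1·0 = 1 + 0 = 1.
|u| = √(1² + 1²) = √2, |v| = √(1² + 0²) = √1, so |u||v| = √(2·1) = √2.
cos θ = (u·v)/(|u||v|) = 1/√2 ≈ 0.707107
θ = arccos(0.707107) ≈ 45°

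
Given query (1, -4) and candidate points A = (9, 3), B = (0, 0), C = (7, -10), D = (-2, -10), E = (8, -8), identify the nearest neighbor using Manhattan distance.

Distances: d(A) = 15, d(B) = 5, d(C) = 12, d(D) = 9, d(E) = 11. Nearest: B = (0, 0) with distance 5.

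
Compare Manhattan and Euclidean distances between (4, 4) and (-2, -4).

L1 = |4 - (-2)| + |4 - (-4)| = 6 + 8 = 14
L2 = √(6² + 8²) = √100 = 10
L1 ≥ L2 always (equality iff movement is along one axis); L1 > L2 here.
Ratio L1/L2 = 14/10 = 1.4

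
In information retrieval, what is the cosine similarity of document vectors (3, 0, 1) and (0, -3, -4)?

With u = (3, 0, 1), v = (0, -3, -4):
u·v = 3·0 + 0·(-3) + 1·(-4) = 0 + 0 + (-4) = -4.
|u| = √(3² + 0² + 1²) = √10, |v| = √(0² + (-3)² + (-4)²) = √25, so |u||v| = √(10·25) = √250.
cos θ = (u·v)/(|u||v|) = -4/√250 ≈ -0.253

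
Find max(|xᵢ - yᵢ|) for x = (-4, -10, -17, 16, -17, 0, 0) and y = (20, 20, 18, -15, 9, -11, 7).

max(|x_i - y_i|) = max(|-4 - 20|, |-10 - 20|, |-17 - 18|, |16 - (-15)|, |-17 - 9|, |0 - (-11)|, |0 - 7|) = max(24, 30, 35, 31, 26, 11, 7) = 35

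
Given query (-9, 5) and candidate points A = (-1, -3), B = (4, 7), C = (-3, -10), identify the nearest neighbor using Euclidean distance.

Distances: d(A) ≈ 11.3137, d(B) ≈ 13.1529, d(C) ≈ 16.1555. Nearest: A = (-1, -3) with distance 11.3137.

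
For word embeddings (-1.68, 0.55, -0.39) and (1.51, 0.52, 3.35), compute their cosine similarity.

With u = (-1.68, 0.55, -0.39), v = (1.51, 0.52, 3.35):
u·v = (-1.68)·1.51 + 0.55·0.52 + (-0.39)·3.35 = (-2.5368) + 0.286 + (-1.3065) = -3.5573.
|u| = √((-1.68)² + 0.55² + (-0.39)²) = √(2.8224 + 0.3025 + 0.1521) = √3.277, |v| = √(1.51² + 0.52² + 3.35²) = √(2.2801 + 0.2704 + 11.2225) = √13.773.
cos θ = (u·v)/(|u||v|) = -3.5573/(√3.277·√13.773) ≈ -0.5295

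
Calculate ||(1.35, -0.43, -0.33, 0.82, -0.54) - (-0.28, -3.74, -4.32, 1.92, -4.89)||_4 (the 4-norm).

(Σ|x_i - y_i|^4)^(1/4) = (|1.35 - (-0.28)|^4 + |-0.43 - (-3.74)|^4 + |-0.33 - (-4.32)|^4 + |0.82 - 1.92|^4 + |-0.54 - (-4.89)|^4)^(1/4)
= (1.63^4 + 3.31^4 + 3.99^4 + 1.1^4 + 4.35^4)^(1/4) ≈ (7.0591 + 120.0361 + 253.4496 + 1.4641 + 358.061)^(1/4) = (740.0699)^(1/4) ≈ 5.2158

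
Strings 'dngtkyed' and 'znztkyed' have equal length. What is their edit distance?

Let D[i][j] be the edit distance between the first i characters of 'dngtkyed' and the first j characters of 'znztkyed', with D[i][0] = i, D[0][j] = j, and D[i][j] = D[i-1][j-1] if the characters match, else 1 + min(D[i-1][j], D[i][j-1], D[i-1][j-1]). Filling the table (rows: prefixes of 'dngtkyed', columns: prefixes of 'znztkyed'):
     ε  z  n  z  t  k  y  e  d
  ε  0  1  2  3  4  5  6  7  8
  d  1  1  2  3  4  5  6  7  7
  n  2  2  1  2  3  4  5  6  7
  g  3  3  2  2  3  4  5  6  7
  t  4  4  3  3  2  3  4  5  6
  k  5  5  4  4  3  2  3  4  5
  y  6  6  5  5  4  3  2  3  4
  e  7  7  6  6  5  4  3  2  3
  d  8  8  7  7  6  5  4  3  2
The bottom-right entry gives D[8][8] = 2, so no sequence of fewer than 2 edits works. Backtracking through the table gives one optimal edit sequence (2 edits):
  dngtkyed → zngtkyed (sub d→z @1)
  zngtkyed → znztkyed (sub g→z @3)
Edit distance = 2.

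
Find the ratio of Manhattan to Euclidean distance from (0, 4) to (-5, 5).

L1 = |0 - (-5)| + |4 - 5| = 5 + 1 = 6
L2 = √(5² + 1²) = √26 ≈ 5.099
L1 ≥ L2 always (equality iff movement is along one axis); L1 > L2 here.
Ratio L1/L2 = 6/√26 ≈ 1.1767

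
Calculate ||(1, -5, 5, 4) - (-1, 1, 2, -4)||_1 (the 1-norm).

Σ|x_i - y_i| = |1 - (-1)| + |-5 - 1| + |5 - 2| + |4 - (-4)| = 2 + 6 + 3 + 8 = 19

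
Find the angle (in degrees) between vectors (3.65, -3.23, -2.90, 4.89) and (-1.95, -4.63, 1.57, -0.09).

With u = (3.65, -3.23, -2.90, 4.89), v = (-1.95, -4.63, 1.57, -0.09):
u·v = 3.65·(-1.95) + (-3.23)·(-4.63) + (-2.9)·1.57 + 4.89·(-0.09) = (-7.1175) + 14.9549 + (-4.553) + (-0.4401) = 2.8443.
|u| = √(3.65² + (-3.23)² + (-2.9)² + 4.89²) = √(13.3225 + 10.4329 + 8.41 + 23.9121) = √56.0775, |v| = √((-1.95)² + (-4.63)² + 1.57² + (-0.09)²) = √(3.8025 + 21.4369 + 2.4649 + 0.0081) = √27.7124.
cos θ = (u·v)/(|u||v|) = 2.8443/(√56.0775·√27.7124) ≈ 0.072151
θ = arccos(0.072151) ≈ 85.86°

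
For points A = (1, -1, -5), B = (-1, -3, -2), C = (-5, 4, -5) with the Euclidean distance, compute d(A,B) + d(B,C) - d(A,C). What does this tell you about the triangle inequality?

d(A,B) = √(2² + 2² + 3²) = √17 ≈ 4.1231, d(B,C) = √(4² + 7² + 3²) = √74 ≈ 8.6023, d(A,C) = √(6² + 5² + 0²) = √61 ≈ 7.8102.
d(A,B) + d(B,C) - d(A,C) = 4.1231 + 8.6023 - 7.8102 = 12.7254 - 7.8102 = 4.9152 (to 4 decimal places). This is ≥ 0, so the triangle inequality holds for these points.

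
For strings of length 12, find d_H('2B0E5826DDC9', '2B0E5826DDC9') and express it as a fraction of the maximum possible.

Differing positions: none. Hamming distance = 0. The maximum possible Hamming distance for length-12 strings is 12, so d_H/12 = 0/12 = 0.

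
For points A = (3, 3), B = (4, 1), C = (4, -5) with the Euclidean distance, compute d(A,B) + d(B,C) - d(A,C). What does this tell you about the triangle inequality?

d(A,B) = √(1² + 2²) = √5 ≈ 2.2361, d(B,C) = √(0² + 6²) = √36 = 6, d(A,C) = √(1² + 8²) = √65 ≈ 8.0623.
d(A,B) + d(B,C) - d(A,C) = 2.2361 + 6 - 8.0623 = 8.2361 - 8.0623 = 0.1738 (to 4 decimal places). This is ≥ 0, so the triangle inequality holds for these points.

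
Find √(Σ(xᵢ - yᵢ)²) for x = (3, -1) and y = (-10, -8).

√(Σ(x_i - y_i)²) = √((3 - (-10))² + (-1 - (-8))²)
= √(13² + 7²) = √(169 + 49) = √218 ≈ 14.7648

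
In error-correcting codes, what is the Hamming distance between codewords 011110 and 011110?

Differing positions: none. Hamming distance = 0.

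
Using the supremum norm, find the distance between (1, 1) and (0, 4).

max(|x_i - y_i|) = max(|1 - 0|, |1 - 4|) = max(1, 3) = 3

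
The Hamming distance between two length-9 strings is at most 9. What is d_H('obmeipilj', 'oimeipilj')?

Differing positions: 2. Hamming distance = 1. The maximum possible Hamming distance for length-9 strings is 9, so d_H/9 = 1/9 ≈ 0.1111.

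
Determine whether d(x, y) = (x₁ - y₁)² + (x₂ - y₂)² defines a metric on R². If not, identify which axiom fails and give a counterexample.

No. The squared Euclidean distance fails the triangle inequality. Counterexample: x = (0, 0), y = (1, 2), z = (2, 4). d(x,z) = 2² + 4² = 20, but d(x,y) + d(y,z) = (1² + 2²) + (1² + 2²) = 5 + 5 = 10. Since 20 > 10, the triangle inequality is violated. (Note: √d, the ordinary Euclidean distance, IS a metric.)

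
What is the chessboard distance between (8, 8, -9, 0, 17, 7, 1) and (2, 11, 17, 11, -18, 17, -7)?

max(|x_i - y_i|) = max(|8 - 2|, |8 - 11|, |-9 - 17|, |0 - 11|, |17 - (-18)|, |7 - 17|, |1 - (-7)|) = max(6, 3, 26, 11, 35, 10, 8) = 35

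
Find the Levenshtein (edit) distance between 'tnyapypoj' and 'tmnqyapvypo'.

Let D[i][j] be the edit distance between the first i characters of 'tnyapypoj' and the first j characters of 'tmnqyapvypo', with D[i][0] = i, D[0][j] = j, and D[i][j] = D[i-1][j-1] if the characters match, else 1 + min(D[i-1][j], D[i][j-1], D[i-1][j-1]). Filling the table (rows: prefixes of 'tnyapypoj', columns: prefixes of 'tmnqyapvypo'):
     ε  t  m  n  q  y  a  p  v  y  p  o
  ε  0  1  2  3  4  5  6  7  8  9 10 11
  t  1  0  1  2  3  4  5  6  7  8  9 10
  n  2  1  1  1  2  3  4  5  6  7  8  9
  y  3  2  2  2  2  2  3  4  5  6  7  8
  a  4  3  3  3  3  3  2  3  4  5  6  7
  p  5  4  4  4  4  4  3  2  3  4  5  6
  y  6  5  5  5  5  4  4  3  3  3  4  5
  p  7  6  6  6  6  5  5  4  4  4  3  4
  o  8  7  7  7  7  6  6  5  5  5  4  3
  j  9  8  8  8  8  7  7  6  6  6  5  4
The bottom-right entry gives D[9][11] = 4, so no sequence of fewer than 4 edits works. Backtracking through the table gives one optimal edit sequence (4 edits):
  tnyapypoj → tmnyapypoj (ins m @2)
  tmnyapypoj → tmnqyapypoj (ins q @4)
  tmnqyapypoj → tmnqyapvypoj (ins v @8)
  tmnqyapvypoj → tmnqyapvypo (del j @12)
Edit distance = 4.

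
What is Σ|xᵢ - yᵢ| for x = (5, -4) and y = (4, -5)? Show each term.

Σ|x_i - y_i| = |5 - 4| + |-4 - (-5)| = 1 + 1 = 2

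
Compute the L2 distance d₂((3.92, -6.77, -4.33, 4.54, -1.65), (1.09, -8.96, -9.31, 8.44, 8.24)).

√(Σ(x_i - y_i)²) = √((3.92 - 1.09)² + (-6.77 - (-8.96))² + (-4.33 - (-9.31))² + (4.54 - 8.44)² + (-1.65 - 8.24)²)
= √(2.83² + 2.19² + 4.98² + (-3.9)² + (-9.89)²) = √(8.0089 + 4.7961 + 24.8004 + 15.21 + 97.8121) = √150.6275 ≈ 12.273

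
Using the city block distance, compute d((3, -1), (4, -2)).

Σ|x_i - y_i| = |3 - 4| + |-1 - (-2)| = 1 + 1 = 2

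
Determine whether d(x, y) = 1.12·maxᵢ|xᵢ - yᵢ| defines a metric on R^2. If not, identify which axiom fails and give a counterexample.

Yes. The L∞ (Chebyshev) norm induces a metric on R^2, and multiplying a metric by a positive constant 1.12 > 0 preserves all four axioms: non-negativity (1.12·||x-y|| ≥ 0), identity (1.12·||x-y|| = 0 ⟺ ||x-y|| = 0 ⟺ x = y), symmetry (||x-y|| = ||y-x||), and the triangle inequality (1.12·||x-z|| ≤ 1.12·||x-y|| + 1.12·||y-z||). So d is a metric.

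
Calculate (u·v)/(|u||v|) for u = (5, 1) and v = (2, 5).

With u = (5, 1), v = (2, 5):
u·v = 5·2 + 1·5 = 10 + 5 = 15.
|u| = √(5² + 1²) = √26, |v| = √(2² + 5²) = √29, so |u||v| = √(26·29) = √754.
cos θ = (u·v)/(|u||v|) = 15/√754 ≈ 0.5463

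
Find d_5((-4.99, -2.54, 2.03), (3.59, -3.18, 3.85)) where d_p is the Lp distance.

(Σ|x_i - y_i|^5)^(1/5) = (|-4.99 - 3.59|^5 + |-2.54 - (-3.18)|^5 + |2.03 - 3.85|^5)^(1/5)
= (8.58^5 + 0.64^5 + 1.82^5)^(1/5) ≈ (46498.2319 + 0.1074 + 19.969)^(1/5) = (46518.3083)^(1/5) ≈ 8.5807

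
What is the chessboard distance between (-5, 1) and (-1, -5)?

max(|x_i - y_i|) = max(|-5 - (-1)|, |1 - (-5)|) = max(4, 6) = 6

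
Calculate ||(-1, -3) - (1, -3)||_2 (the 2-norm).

(Σ|x_i - y_i|^2)^(1/2) = (|-1 - 1|^2 + |-3 - (-3)|^2)^(1/2)
= (2^2 + 0^2)^(1/2) = (4 + 0)^(1/2) = (4)^(1/2) = 2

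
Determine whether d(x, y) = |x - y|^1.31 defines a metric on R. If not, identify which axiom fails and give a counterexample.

No. d(x,y) = |x-y|^1.31 fails the triangle inequality since p = 1.31 > 1. Counterexample: x = -5, y = -3, z = 8. d(x,z) = |-5 - 8|^1.31 = 13^1.31 ≈ 28.7916, but d(x,y) + d(y,z) = 2^1.31 + 11^1.31 ≈ 2.4794 + 23.1326 = 25.612. Since 28.7916 > 25.612, the triangle inequality is violated.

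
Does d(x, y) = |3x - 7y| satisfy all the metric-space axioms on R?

No. d fails symmetry: d(7, 6) = |3·7 - 7·6| = |-21| = 21, but d(6, 7) = |3·6 - 7·7| = |-31| = 31. Since 21 ≠ 31, d(x,y) ≠ d(y,x) in general.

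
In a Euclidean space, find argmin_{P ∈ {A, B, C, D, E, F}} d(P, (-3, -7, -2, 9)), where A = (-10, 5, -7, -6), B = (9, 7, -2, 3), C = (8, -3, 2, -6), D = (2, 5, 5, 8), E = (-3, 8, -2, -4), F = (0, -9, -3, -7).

Distances: d(A) ≈ 21.0476, d(B) ≈ 19.3907, d(C) ≈ 19.4422, d(D) ≈ 14.7986, d(E) ≈ 19.8494, d(F) ≈ 16.4317. Nearest: D = (2, 5, 5, 8) with distance 14.7986.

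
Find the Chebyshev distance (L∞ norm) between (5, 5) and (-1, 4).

max(|x_i - y_i|) = max(|5 - (-1)|, |5 - 4|) = max(6, 1) = 6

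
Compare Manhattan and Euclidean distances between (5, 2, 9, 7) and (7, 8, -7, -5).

L1 = |5 - 7| + |2 - 8| + |9 - (-7)| + |7 - (-5)| = 2 + 6 + 16 + 12 = 36
L2 = √(2² + 6² + 16² + 12²) = √440 ≈ 20.9762
L1 ≥ L2 always (equality iff movement is along one axis); L1 > L2 here.
Ratio L1/L2 = 36/√440 ≈ 1.7162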